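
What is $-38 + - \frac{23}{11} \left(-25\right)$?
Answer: $\frac{157}{11} \approx 14.273$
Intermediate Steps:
$-38 + - \frac{23}{11} \left(-25\right) = -38 + \left(-1\right) \frac{23}{11} \left(-25\right) = -38 - - \frac{575}{11} = -38 + \frac{575}{11} = \frac{157}{11}$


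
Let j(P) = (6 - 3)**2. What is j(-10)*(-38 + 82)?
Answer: 396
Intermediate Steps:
j(P) = 9 (j(P) = 3**2 = 9)
j(-10)*(-38 + 82) = 9*(-38 + 82) = 9*44 = 396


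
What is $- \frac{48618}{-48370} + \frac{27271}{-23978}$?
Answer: $- \frac{76667933}{579907930} \approx -0.13221$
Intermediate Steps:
$- \frac{48618}{-48370} + \frac{27271}{-23978} = \left(-48618\right) \left(- \frac{1}{48370}\right) + 27271 \left(- \frac{1}{23978}\right) = \frac{24309}{24185} - \frac{27271}{23978} = - \frac{76667933}{579907930}$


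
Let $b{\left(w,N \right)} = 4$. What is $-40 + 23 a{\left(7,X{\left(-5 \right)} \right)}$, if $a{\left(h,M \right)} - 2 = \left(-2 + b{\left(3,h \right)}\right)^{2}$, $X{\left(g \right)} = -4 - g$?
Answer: $98$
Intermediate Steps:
$a{\left(h,M \right)} = 6$ ($a{\left(h,M \right)} = 2 + \left(-2 + 4\right)^{2} = 2 + 2^{2} = 2 + 4 = 6$)
$-40 + 23 a{\left(7,X{\left(-5 \right)} \right)} = -40 + 23 \cdot 6 = -40 + 138 = 98$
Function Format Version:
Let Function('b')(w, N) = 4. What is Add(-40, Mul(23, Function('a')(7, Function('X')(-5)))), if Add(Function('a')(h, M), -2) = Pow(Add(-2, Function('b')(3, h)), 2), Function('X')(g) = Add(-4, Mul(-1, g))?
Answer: 98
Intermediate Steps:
Function('a')(h, M) = 6 (Function('a')(h, M) = Add(2, Pow(Add(-2, 4), 2)) = Add(2, Pow(2, 2)) = Add(2, 4) = 6)
Add(-40, Mul(23, Function('a')(7, Function('X')(-5)))) = Add(-40, Mul(23, 6)) = Add(-40, 138) = 98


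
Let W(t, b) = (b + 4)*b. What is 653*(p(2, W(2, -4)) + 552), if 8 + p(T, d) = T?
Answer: 356538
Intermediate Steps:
W(t, b) = b*(4 + b) (W(t, b) = (4 + b)*b = b*(4 + b))
p(T, d) = -8 + T
653*(p(2, W(2, -4)) + 552) = 653*((-8 + 2) + 552) = 653*(-6 + 552) = 653*546 = 356538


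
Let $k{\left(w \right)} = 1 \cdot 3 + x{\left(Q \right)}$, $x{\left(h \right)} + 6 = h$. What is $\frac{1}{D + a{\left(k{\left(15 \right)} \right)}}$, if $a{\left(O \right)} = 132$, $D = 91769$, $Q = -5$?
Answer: $\frac{1}{91901} \approx 1.0881 \cdot 10^{-5}$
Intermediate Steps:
$x{\left(h \right)} = -6 + h$
$k{\left(w \right)} = -8$ ($k{\left(w \right)} = 1 \cdot 3 - 11 = 3 - 11 = -8$)
$\frac{1}{D + a{\left(k{\left(15 \right)} \right)}} = \frac{1}{91769 + 132} = \frac{1}{91901}$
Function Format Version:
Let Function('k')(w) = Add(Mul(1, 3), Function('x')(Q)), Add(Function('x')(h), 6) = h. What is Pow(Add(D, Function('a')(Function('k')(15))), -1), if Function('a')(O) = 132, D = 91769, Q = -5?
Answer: Rational(1, 91901) ≈ 1.0881e-5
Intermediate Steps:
Function('x')(h) = Add(-6, h)
Function('k')(w) = -8 (Function('k')(w) = Add(Mul(1, 3), Add(-6, -5)) = Add(3, -11) = -8)
Pow(Add(D, Function('a')(Function('k')(15))), -1) = Pow(Add(91769, 132), -1) = Pow(91901, -1) = Rational(1, 91901)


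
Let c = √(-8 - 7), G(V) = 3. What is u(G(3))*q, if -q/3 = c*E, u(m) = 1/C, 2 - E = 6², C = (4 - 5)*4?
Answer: -51*I*√15/2 ≈ -98.761*I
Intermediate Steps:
c = I*√15 (c = √(-15) = I*√15 ≈ 3.873*I)
C = -4 (C = -1*4 = -4)
E = -34 (E = 2 - 1*6² = 2 - 1*36 = 2 - 36 = -34)
u(m) = -¼ (u(m) = 1/(-4) = -¼)
q = 102*I*√15 (q = -3*I*√15*(-34) = -(-102)*I*√15 = 102*I*√15 ≈ 395.04*I)
u(G(3))*q = -51*I*√15/2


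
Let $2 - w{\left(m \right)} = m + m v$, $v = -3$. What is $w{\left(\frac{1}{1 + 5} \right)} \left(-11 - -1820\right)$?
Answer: $4221$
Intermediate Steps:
$w{\left(m \right)} = 2 + 2 m$ ($w{\left(m \right)} = 2 - \left(m + m \left(-3\right)\right) = 2 - \left(m - 3 m\right) = 2 - - 2 m = 2 + 2 m$)
$w{\left(\frac{1}{1 + 5} \right)} \left(-11 - -1820\right) = \left(2 + \frac{2}{1 + 5}\right) \left(-11 - -1820\right) = \left(2 + \frac{2}{6}\right) \left(-11 + 1820\right) = \left(2 + 2 \cdot \frac{1}{6}\right) 1809 = \left(2 + \frac{1}{3}\right) 1809 = \frac{7}{3} \cdot 1809 = 4221$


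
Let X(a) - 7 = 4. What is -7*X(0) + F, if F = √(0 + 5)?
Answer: -77 + √5 ≈ -74.764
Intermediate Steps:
X(a) = 11 (X(a) = 7 + 4 = 11)
F = √5 ≈ 2.2361
-7*X(0) + F = -7*11 + √5 = -77 + √5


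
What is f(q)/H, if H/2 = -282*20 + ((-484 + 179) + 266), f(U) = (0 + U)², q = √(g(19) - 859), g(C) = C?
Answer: 140/1893 ≈ 0.073957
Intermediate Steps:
q = 2*I*√210 (q = √(19 - 859) = √(-840) = 2*I*√210 ≈ 28.983*I)
f(U) = U²
H = -11358 (H = 2*(-282*20 + ((-484 + 179) + 266)) = 2*(-5640 + (-305 + 266)) = 2*(-5640 - 39) = 2*(-5679) = -11358)
f(q)/H = (2*I*√210)²/(-11358) = -840*(-1/11358) = 140/1893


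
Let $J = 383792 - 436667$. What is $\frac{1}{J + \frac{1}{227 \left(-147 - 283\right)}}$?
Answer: $- \frac{97610}{5161128751} \approx -1.8913 \cdot 10^{-5}$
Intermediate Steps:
$J = -52875$ ($J = 383792 - 436667 = -52875$)
$\frac{1}{J + \frac{1}{227 \left(-147 - 283\right)}} = \frac{1}{-52875 + \frac{1}{227 \left(-147 - 283\right)}} = \frac{1}{-52875 + \frac{1}{227 \left(-430\right)}} = \frac{1}{-52875 + \frac{1}{-97610}} = \frac{1}{-52875 - \frac{1}{97610}} = \frac{1}{- \frac{5161128751}{97610}} = - \frac{97610}{5161128751}$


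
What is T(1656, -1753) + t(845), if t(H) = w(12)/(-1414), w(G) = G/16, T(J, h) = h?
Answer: -9914971/5656 ≈ -1753.0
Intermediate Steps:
w(G) = G/16 (w(G) = G*(1/16) = G/16)
t(H) = -3/5656 (t(H) = ((1/16)*12)/(-1414) = (¾)*(-1/1414) = -3/5656)
T(1656, -1753) + t(845) = -1753 - 3/5656 = -9914971/5656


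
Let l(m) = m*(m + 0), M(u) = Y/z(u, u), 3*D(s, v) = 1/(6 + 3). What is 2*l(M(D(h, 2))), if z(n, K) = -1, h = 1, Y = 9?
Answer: 162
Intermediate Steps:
D(s, v) = 1/27 (D(s, v) = 1/(3*(6 + 3)) = (⅓)/9 = (⅓)*(⅑) = 1/27)
M(u) = -9 (M(u) = 9/(-1) = 9*(-1) = -9)
l(m) = m² (l(m) = m*m = m²)
2*l(M(D(h, 2))) = 2*(-9)² = 2*81 = 162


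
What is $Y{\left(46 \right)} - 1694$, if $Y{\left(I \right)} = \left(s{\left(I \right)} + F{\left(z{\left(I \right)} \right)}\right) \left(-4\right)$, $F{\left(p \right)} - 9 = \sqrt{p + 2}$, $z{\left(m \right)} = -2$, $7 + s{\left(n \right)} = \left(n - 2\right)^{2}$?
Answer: $-9446$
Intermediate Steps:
$s{\left(n \right)} = -7 + \left(-2 + n\right)^{2}$ ($s{\left(n \right)} = -7 + \left(n - 2\right)^{2} = -7 + \left(-2 + n\right)^{2}$)
$F{\left(p \right)} = 9 + \sqrt{2 + p}$ ($F{\left(p \right)} = 9 + \sqrt{p + 2} = 9 + \sqrt{2 + p}$)
$Y{\left(I \right)} = -8 - 4 \left(-2 + I\right)^{2}$ ($Y{\left(I \right)} = \left(\left(-7 + \left(-2 + I\right)^{2}\right) + \left(9 + \sqrt{2 - 2}\right)\right) \left(-4\right) = \left(\left(-7 + \left(-2 + I\right)^{2}\right) + \left(9 + \sqrt{0}\right)\right) \left(-4\right) = \left(\left(-7 + \left(-2 + I\right)^{2}\right) + \left(9 + 0\right)\right) \left(-4\right) = \left(\left(-7 + \left(-2 + I\right)^{2}\right) + 9\right) \left(-4\right) = \left(2 + \left(-2 + I\right)^{2}\right) \left(-4\right) = -8 - 4 \left(-2 + I\right)^{2}$)
$Y{\left(46 \right)} - 1694 = \left(-8 - 4 \left(-2 + 46\right)^{2}\right) - 1694 = \left(-8 - 4 \cdot 44^{2}\right) - 1694 = \left(-8 - 7744\right) - 1694 = -7752 - 1694 = -9446$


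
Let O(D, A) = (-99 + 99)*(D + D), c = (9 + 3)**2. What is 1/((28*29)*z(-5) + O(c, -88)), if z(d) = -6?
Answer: -1/4872 ≈ -0.00020525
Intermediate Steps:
c = 144 (c = 12**2 = 144)
O(D, A) = 0 (O(D, A) = 0*(2*D) = 0)
1/((28*29)*z(-5) + O(c, -88)) = 1/((28*29)*(-6) + 0) = 1/(812*(-6) + 0) = 1/(-4872 + 0) = 1/(-4872) = -1/4872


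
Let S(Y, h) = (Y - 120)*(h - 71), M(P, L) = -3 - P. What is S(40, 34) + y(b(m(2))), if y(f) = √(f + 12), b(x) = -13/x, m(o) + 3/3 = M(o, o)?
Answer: 2960 + √510/6 ≈ 2963.8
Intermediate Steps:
m(o) = -4 - o (m(o) = -1 + (-3 - o) = -4 - o)
S(Y, h) = (-120 + Y)*(-71 + h)
y(f) = √(12 + f)
S(40, 34) + y(b(m(2))) = (8520 - 120*34 - 71*40 + 40*34) + √(12 - 13/(-4 - 1*2)) = (8520 - 4080 - 2840 + 1360) + √(12 - 13/(-4 - 2)) = 2960 + √(12 - 13/(-6)) = 2960 + √(12 - 13*(-⅙)) = 2960 + √(12 + 13/6) = 2960 + √(85/6) = 2960 + √510/6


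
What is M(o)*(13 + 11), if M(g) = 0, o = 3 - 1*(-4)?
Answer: 0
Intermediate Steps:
o = 7 (o = 3 + 4 = 7)
M(o)*(13 + 11) = 0*(13 + 11) = 0*24 = 0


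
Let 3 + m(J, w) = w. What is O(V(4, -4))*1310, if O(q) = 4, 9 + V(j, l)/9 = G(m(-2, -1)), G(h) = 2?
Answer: 5240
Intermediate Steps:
m(J, w) = -3 + w
V(j, l) = -63 (V(j, l) = -81 + 9*2 = -81 + 18 = -63)
O(V(4, -4))*1310 = 4*1310 = 5240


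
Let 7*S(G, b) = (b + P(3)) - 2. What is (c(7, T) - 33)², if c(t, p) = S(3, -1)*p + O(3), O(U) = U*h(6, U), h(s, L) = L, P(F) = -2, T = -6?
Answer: 19044/49 ≈ 388.65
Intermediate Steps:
S(G, b) = -4/7 + b/7 (S(G, b) = ((b - 2) - 2)/7 = ((-2 + b) - 2)/7 = (-4 + b)/7 = -4/7 + b/7)
O(U) = U² (O(U) = U*U = U²)
c(t, p) = 9 - 5*p/7 (c(t, p) = (-4/7 + (⅐)*(-1))*p + 3² = (-4/7 - ⅐)*p + 9 = -5*p/7 + 9 = 9 - 5*p/7)
(c(7, T) - 33)² = ((9 - 5/7*(-6)) - 33)² = ((9 + 30/7) - 33)² = (93/7 - 33)² = (-138/7)² = 19044/49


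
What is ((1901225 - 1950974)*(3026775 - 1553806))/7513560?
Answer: -24426244927/2504520 ≈ -9752.9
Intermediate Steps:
((1901225 - 1950974)*(3026775 - 1553806))/7513560 = -49749*1472969*(1/7513560) = -73278734781*1/7513560 = -24426244927/2504520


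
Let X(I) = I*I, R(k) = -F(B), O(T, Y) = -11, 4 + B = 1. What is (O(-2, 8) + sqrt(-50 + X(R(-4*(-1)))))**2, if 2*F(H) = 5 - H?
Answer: (11 - I*sqrt(34))**2 ≈ 87.0 - 128.28*I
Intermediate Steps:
B = -3 (B = -4 + 1 = -3)
F(H) = 5/2 - H/2 (F(H) = (5 - H)/2 = 5/2 - H/2)
R(k) = -4 (R(k) = -(5/2 - 1/2*(-3)) = -(5/2 + 3/2) = -1*4 = -4)
X(I) = I**2
(O(-2, 8) + sqrt(-50 + X(R(-4*(-1)))))**2 = (-11 + sqrt(-50 + (-4)**2))**2 = (-11 + sqrt(-50 + 16))**2 = (-11 + sqrt(-34))**2 = (-11 + I*sqrt(34))**2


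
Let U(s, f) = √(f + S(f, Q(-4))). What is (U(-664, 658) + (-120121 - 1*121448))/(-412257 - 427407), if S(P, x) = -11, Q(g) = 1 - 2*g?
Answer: 26841/93296 - √647/839664 ≈ 0.28767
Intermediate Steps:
U(s, f) = √(-11 + f) (U(s, f) = √(f - 11) = √(-11 + f))
(U(-664, 658) + (-120121 - 1*121448))/(-412257 - 427407) = (√(-11 + 658) + (-120121 - 1*121448))/(-412257 - 427407) = (√647 + (-120121 - 121448))/(-839664) = (√647 - 241569)*(-1/839664) = (-241569 + √647)*(-1/839664) = 26841/93296 - √647/839664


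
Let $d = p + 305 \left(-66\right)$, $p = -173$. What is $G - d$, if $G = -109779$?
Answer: $-89476$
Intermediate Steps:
$d = -20303$ ($d = -173 + 305 \left(-66\right) = -173 - 20130 = -20303$)
$G - d = -109779 - -20303 = -109779 + 20303 = -89476$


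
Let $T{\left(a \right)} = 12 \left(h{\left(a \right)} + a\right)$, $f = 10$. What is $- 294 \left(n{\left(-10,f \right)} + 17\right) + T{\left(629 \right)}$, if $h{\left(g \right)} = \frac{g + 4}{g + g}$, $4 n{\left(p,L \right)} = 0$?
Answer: $\frac{1607748}{629} \approx 2556.0$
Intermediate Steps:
$n{\left(p,L \right)} = 0$ ($n{\left(p,L \right)} = \frac{1}{4} \cdot 0 = 0$)
$h{\left(g \right)} = \frac{4 + g}{2 g}$
$T{\left(a \right)} = 12 a + \frac{6 \left(4 + a\right)}{a}$ ($T{\left(a \right)} = 12 \left(\frac{4 + a}{2 a} + a\right) = 12 \left(a + \frac{4 + a}{2 a}\right) = 12 a + \frac{6 \left(4 + a\right)}{a}$)
$- 294 \left(n{\left(-10,f \right)} + 17\right) + T{\left(629 \right)} = - 294 \left(0 + 17\right) + \left(6 + 12 \cdot 629 + \frac{24}{629}\right) = \left(-294\right) 17 + \left(6 + 7548 + 24 \cdot \frac{1}{629}\right) = -4998 + \left(6 + 7548 + \frac{24}{629}\right) = -4998 + \frac{4751490}{629} = \frac{1607748}{629}$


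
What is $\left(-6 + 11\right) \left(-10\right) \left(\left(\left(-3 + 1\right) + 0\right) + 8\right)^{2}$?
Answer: $-1800$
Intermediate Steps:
$\left(-6 + 11\right) \left(-10\right) \left(\left(\left(-3 + 1\right) + 0\right) + 8\right)^{2} = 5 \left(-10\right) \left(\left(-2 + 0\right) + 8\right)^{2} = - 50 \left(-2 + 8\right)^{2} = - 50 \cdot 6^{2} = \left(-50\right) 36 = -1800$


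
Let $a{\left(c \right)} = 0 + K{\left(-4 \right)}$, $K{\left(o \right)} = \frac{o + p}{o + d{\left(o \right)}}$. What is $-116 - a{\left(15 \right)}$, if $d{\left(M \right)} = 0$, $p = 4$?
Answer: $-116$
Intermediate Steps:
$K{\left(o \right)} = \frac{4 + o}{o}$ ($K{\left(o \right)} = \frac{o + 4}{o + 0} = \frac{4 + o}{o}$)
$a{\left(c \right)} = 0$ ($a{\left(c \right)} = 0 + \frac{4 - 4}{-4} = 0 - 0 = 0 + 0 = 0$)
$-116 - a{\left(15 \right)} = -116 - 0 = -116 + 0 = -116$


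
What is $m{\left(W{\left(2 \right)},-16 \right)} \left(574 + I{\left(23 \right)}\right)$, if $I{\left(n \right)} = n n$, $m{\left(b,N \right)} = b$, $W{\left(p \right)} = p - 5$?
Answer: $-3309$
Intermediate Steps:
$W{\left(p \right)} = -5 + p$
$I{\left(n \right)} = n^{2}$
$m{\left(W{\left(2 \right)},-16 \right)} \left(574 + I{\left(23 \right)}\right) = \left(-5 + 2\right) \left(574 + 23^{2}\right) = - 3 \left(574 + 529\right) = \left(-3\right) 1103 = -3309$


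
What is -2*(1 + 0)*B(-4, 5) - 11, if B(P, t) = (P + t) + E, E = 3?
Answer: -19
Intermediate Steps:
B(P, t) = 3 + P + t (B(P, t) = (P + t) + 3 = 3 + P + t)
-2*(1 + 0)*B(-4, 5) - 11 = -2*(1 + 0)*(3 - 4 + 5) - 11 = -2*4 - 11 = -8 - 11 = -19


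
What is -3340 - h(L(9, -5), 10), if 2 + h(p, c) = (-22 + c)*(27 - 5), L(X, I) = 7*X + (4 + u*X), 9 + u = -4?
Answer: -3074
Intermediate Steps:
u = -13 (u = -9 - 4 = -13)
L(X, I) = 4 - 6*X (L(X, I) = 7*X + (4 - 13*X) = 4 - 6*X)
h(p, c) = -486 + 22*c (h(p, c) = -2 + (-22 + c)*(27 - 5) = -2 + (-22 + c)*22 = -2 + (-484 + 22*c) = -486 + 22*c)
-3340 - h(L(9, -5), 10) = -3340 - (-486 + 22*10) = -3340 - (-486 + 220) = -3340 - 1*(-266) = -3340 + 266 = -3074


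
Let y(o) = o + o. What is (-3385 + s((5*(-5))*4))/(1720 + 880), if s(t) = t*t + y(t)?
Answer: 1283/520 ≈ 2.4673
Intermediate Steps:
y(o) = 2*o
s(t) = t² + 2*t (s(t) = t*t + 2*t = t² + 2*t)
(-3385 + s((5*(-5))*4))/(1720 + 880) = (-3385 + ((5*(-5))*4)*(2 + (5*(-5))*4))/(1720 + 880) = (-3385 + (-25*4)*(2 - 25*4))/2600 = (-3385 - 100*(2 - 100))*(1/2600) = (-3385 - 100*(-98))*(1/2600) = (-3385 + 9800)*(1/2600) = 6415*(1/2600) = 1283/520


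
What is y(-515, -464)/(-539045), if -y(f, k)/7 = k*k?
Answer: 1507072/539045 ≈ 2.7958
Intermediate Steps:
y(f, k) = -7*k² (y(f, k) = -7*k*k = -7*k²)
y(-515, -464)/(-539045) = -7*(-464)²/(-539045) = -7*215296*(-1/539045) = -1507072*(-1/539045) = 1507072/539045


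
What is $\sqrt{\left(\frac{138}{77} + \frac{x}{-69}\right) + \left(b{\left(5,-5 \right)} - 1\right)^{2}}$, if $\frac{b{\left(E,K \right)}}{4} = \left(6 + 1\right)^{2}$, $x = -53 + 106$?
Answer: $\frac{\sqrt{1073397429258}}{5313} \approx 195.0$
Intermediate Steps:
$x = 53$
$b{\left(E,K \right)} = 196$ ($b{\left(E,K \right)} = 4 \left(6 + 1\right)^{2} = 4 \cdot 7^{2} = 4 \cdot 49 = 196$)
$\sqrt{\left(\frac{138}{77} + \frac{x}{-69}\right) + \left(b{\left(5,-5 \right)} - 1\right)^{2}} = \sqrt{\left(\frac{138}{77} + \frac{53}{-69}\right) + \left(196 - 1\right)^{2}} = \sqrt{\left(138 \cdot \frac{1}{77} + 53 \left(- \frac{1}{69}\right)\right) + 195^{2}} = \sqrt{\left(\frac{138}{77} - \frac{53}{69}\right) + 38025} = \sqrt{\frac{5441}{5313} + 38025} = \sqrt{\frac{202032266}{5313}} = \frac{\sqrt{1073397429258}}{5313}$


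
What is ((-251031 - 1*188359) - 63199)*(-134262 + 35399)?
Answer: 49687456307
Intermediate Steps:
((-251031 - 1*188359) - 63199)*(-134262 + 35399) = ((-251031 - 188359) - 63199)*(-98863) = (-439390 - 63199)*(-98863) = -502589*(-98863) = 49687456307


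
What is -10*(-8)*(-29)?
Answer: -2320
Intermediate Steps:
-10*(-8)*(-29) = 80*(-29) = -2320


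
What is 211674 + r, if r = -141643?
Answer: 70031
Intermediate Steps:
211674 + r = 211674 - 141643 = 70031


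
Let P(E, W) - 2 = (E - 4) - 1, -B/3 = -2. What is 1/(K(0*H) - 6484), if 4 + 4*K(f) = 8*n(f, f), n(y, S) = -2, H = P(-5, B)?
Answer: -1/6489 ≈ -0.00015411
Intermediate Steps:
B = 6 (B = -3*(-2) = 6)
P(E, W) = -3 + E (P(E, W) = 2 + ((E - 4) - 1) = 2 + ((-4 + E) - 1) = 2 + (-5 + E) = -3 + E)
H = -8 (H = -3 - 5 = -8)
K(f) = -5 (K(f) = -1 + (8*(-2))/4 = -1 + (1/4)*(-16) = -1 - 4 = -5)
1/(K(0*H) - 6484) = 1/(-5 - 6484) = 1/(-6489) = -1/6489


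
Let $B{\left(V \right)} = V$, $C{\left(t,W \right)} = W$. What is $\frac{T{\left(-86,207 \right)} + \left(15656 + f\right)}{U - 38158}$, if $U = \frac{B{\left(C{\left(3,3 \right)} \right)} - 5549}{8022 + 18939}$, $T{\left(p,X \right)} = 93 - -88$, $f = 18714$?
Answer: $- \frac{931529511}{1028783384} \approx -0.90547$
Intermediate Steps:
$T{\left(p,X \right)} = 181$ ($T{\left(p,X \right)} = 93 + 88 = 181$)
$U = - \frac{5546}{26961}$ ($U = \frac{3 - 5549}{8022 + 18939} = - \frac{5546}{26961} \approx -0.2057$)
$\frac{T{\left(-86,207 \right)} + \left(15656 + f\right)}{U - 38158} = \frac{181 + \left(15656 + 18714\right)}{- \frac{5546}{26961} - 38158} = \frac{181 + 34370}{- \frac{1028783384}{26961}} = 34551 \left(- \frac{26961}{1028783384}\right) = - \frac{931529511}{1028783384}$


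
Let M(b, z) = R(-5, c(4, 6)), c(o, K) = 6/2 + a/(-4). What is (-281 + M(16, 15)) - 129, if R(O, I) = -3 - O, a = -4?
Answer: -408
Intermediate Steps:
c(o, K) = 4 (c(o, K) = 6/2 - 4/(-4) = 6*(½) - 4*(-¼) = 3 + 1 = 4)
M(b, z) = 2 (M(b, z) = -3 - 1*(-5) = -3 + 5 = 2)
(-281 + M(16, 15)) - 129 = (-281 + 2) - 129 = -279 - 129 = -408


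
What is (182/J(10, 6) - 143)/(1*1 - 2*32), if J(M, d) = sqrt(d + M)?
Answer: 65/42 ≈ 1.5476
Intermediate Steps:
J(M, d) = sqrt(M + d)
(182/J(10, 6) - 143)/(1*1 - 2*32) = (182/(sqrt(10 + 6)) - 143)/(1*1 - 2*32) = (182/(sqrt(16)) - 143)/(1 - 64) = (182/4 - 143)/(-63) = (182*(1/4) - 143)*(-1/63) = (91/2 - 143)*(-1/63) = -195/2*(-1/63) = 65/42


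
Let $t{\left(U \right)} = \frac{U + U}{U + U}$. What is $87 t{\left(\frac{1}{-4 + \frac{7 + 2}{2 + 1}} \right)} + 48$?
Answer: $135$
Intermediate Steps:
$t{\left(U \right)} = 1$ ($t{\left(U \right)} = \frac{2 U}{2 U} = 2 U \frac{1}{2 U} = 1$)
$87 t{\left(\frac{1}{-4 + \frac{7 + 2}{2 + 1}} \right)} + 48 = 87 \cdot 1 + 48 = 87 + 48 = 135$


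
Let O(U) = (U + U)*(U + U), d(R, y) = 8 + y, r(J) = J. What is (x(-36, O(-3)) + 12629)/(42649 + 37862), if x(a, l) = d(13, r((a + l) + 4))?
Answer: 12641/80511 ≈ 0.15701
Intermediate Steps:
O(U) = 4*U² (O(U) = (2*U)*(2*U) = 4*U²)
x(a, l) = 12 + a + l (x(a, l) = 8 + ((a + l) + 4) = 8 + (4 + a + l) = 12 + a + l)
(x(-36, O(-3)) + 12629)/(42649 + 37862) = ((12 - 36 + 4*(-3)²) + 12629)/(42649 + 37862) = ((12 - 36 + 4*9) + 12629)/80511 = ((12 - 36 + 36) + 12629)*(1/80511) = (12 + 12629)*(1/80511) = 12641*(1/80511) = 12641/80511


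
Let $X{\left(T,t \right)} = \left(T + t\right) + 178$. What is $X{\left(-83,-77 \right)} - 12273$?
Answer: $-12255$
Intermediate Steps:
$X{\left(T,t \right)} = 178 + T + t$
$X{\left(-83,-77 \right)} - 12273 = \left(178 - 83 - 77\right) - 12273 = 18 - 12273 = -12255$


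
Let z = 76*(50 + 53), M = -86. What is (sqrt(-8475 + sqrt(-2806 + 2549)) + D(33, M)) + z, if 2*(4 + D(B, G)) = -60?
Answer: 7794 + sqrt(-8475 + I*sqrt(257)) ≈ 7794.1 + 92.06*I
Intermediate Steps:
D(B, G) = -34 (D(B, G) = -4 + (1/2)*(-60) = -4 - 30 = -34)
z = 7828 (z = 76*103 = 7828)
(sqrt(-8475 + sqrt(-2806 + 2549)) + D(33, M)) + z = (sqrt(-8475 + sqrt(-2806 + 2549)) - 34) + 7828 = (sqrt(-8475 + sqrt(-257)) - 34) + 7828 = (sqrt(-8475 + I*sqrt(257)) - 34) + 7828 = (-34 + sqrt(-8475 + I*sqrt(257))) + 7828 = 7794 + sqrt(-8475 + I*sqrt(257))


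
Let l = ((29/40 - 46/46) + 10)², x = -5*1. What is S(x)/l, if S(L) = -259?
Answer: -414400/151321 ≈ -2.7385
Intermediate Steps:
x = -5
l = 151321/1600 (l = ((29*(1/40) - 46*1/46) + 10)² = ((29/40 - 1) + 10)² = (-11/40 + 10)² = (389/40)² = 151321/1600 ≈ 94.576)
S(x)/l = -259/151321/1600 = -259*1600/151321 = -414400/151321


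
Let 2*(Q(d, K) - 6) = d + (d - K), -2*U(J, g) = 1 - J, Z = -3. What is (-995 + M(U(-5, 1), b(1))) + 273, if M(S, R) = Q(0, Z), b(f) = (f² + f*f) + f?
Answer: -1429/2 ≈ -714.50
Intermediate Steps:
b(f) = f + 2*f² (b(f) = (f² + f²) + f = 2*f² + f = f + 2*f²)
U(J, g) = -½ + J/2 (U(J, g) = -(1 - J)/2 = -½ + J/2)
Q(d, K) = 6 + d - K/2 (Q(d, K) = 6 + (d + (d - K))/2 = 6 + (-K + 2*d)/2 = 6 + (d - K/2) = 6 + d - K/2)
M(S, R) = 15/2 (M(S, R) = 6 + 0 - ½*(-3) = 6 + 0 + 3/2 = 15/2)
(-995 + M(U(-5, 1), b(1))) + 273 = (-995 + 15/2) + 273 = -1975/2 + 273 = -1429/2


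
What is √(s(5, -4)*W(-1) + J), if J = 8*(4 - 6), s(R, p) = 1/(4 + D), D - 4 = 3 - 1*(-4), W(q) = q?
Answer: I*√3615/15 ≈ 4.0083*I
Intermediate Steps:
D = 11 (D = 4 + (3 - 1*(-4)) = 4 + (3 + 4) = 4 + 7 = 11)
s(R, p) = 1/15 (s(R, p) = 1/(4 + 11) = 1/15)
J = -16 (J = 8*(-2) = -16)
√(s(5, -4)*W(-1) + J) = √((1/15)*(-1) - 16) = √(-1/15 - 16) = √(-241/15) = I*√3615/15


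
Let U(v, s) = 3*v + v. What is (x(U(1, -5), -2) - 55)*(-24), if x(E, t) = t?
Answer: 1368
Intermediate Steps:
U(v, s) = 4*v
(x(U(1, -5), -2) - 55)*(-24) = (-2 - 55)*(-24) = -57*(-24) = 1368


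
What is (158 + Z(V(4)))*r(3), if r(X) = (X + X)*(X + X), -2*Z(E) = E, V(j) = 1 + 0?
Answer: 5670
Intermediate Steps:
V(j) = 1
Z(E) = -E/2
r(X) = 4*X² (r(X) = (2*X)*(2*X) = 4*X²)
(158 + Z(V(4)))*r(3) = (158 - ½*1)*(4*3²) = (158 - ½)*(4*9) = (315/2)*36 = 5670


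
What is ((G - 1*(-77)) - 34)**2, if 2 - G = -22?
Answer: 4489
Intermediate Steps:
G = 24 (G = 2 - 1*(-22) = 2 + 22 = 24)
((G - 1*(-77)) - 34)**2 = ((24 - 1*(-77)) - 34)**2 = ((24 + 77) - 34)**2 = (101 - 34)**2 = 67**2 = 4489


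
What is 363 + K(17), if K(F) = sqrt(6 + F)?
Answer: 363 + sqrt(23) ≈ 367.80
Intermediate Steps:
363 + K(17) = 363 + sqrt(6 + 17) = 363 + sqrt(23)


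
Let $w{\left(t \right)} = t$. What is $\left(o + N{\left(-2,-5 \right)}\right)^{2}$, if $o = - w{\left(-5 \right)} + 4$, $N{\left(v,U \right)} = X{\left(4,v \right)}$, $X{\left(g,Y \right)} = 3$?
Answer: $144$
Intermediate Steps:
$N{\left(v,U \right)} = 3$
$o = 9$ ($o = \left(-1\right) \left(-5\right) + 4 = 5 + 4 = 9$)
$\left(o + N{\left(-2,-5 \right)}\right)^{2} = \left(9 + 3\right)^{2} = 12^{2} = 144$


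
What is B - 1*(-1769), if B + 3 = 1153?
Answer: 2919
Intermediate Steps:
B = 1150 (B = -3 + 1153 = 1150)
B - 1*(-1769) = 1150 - 1*(-1769) = 1150 + 1769 = 2919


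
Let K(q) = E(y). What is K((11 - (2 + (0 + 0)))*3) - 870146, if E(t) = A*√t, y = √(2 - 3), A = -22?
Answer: -870146 - 22*√I ≈ -8.7016e+5 - 15.556*I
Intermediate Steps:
y = I (y = √(-1) = I ≈ 1.0*I)
E(t) = -22*√t
K(q) = -22*√I
K((11 - (2 + (0 + 0)))*3) - 870146 = -22*√I - 870146 = -870146 - 22*√I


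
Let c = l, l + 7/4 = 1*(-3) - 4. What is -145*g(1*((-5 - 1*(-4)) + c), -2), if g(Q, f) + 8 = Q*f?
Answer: -3335/2 ≈ -1667.5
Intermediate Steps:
l = -35/4 (l = -7/4 + (1*(-3) - 4) = -7/4 + (-3 - 4) = -7/4 - 7 = -35/4 ≈ -8.7500)
c = -35/4 ≈ -8.7500
g(Q, f) = -8 + Q*f
-145*g(1*((-5 - 1*(-4)) + c), -2) = -145*(-8 + (1*((-5 - 1*(-4)) - 35/4))*(-2)) = -145*(-8 + (1*((-5 + 4) - 35/4))*(-2)) = -145*(-8 + (1*(-1 - 35/4))*(-2)) = -145*(-8 + (1*(-39/4))*(-2)) = -145*(-8 - 39/4*(-2)) = -145*(-8 + 39/2) = -145*23/2 = -3335/2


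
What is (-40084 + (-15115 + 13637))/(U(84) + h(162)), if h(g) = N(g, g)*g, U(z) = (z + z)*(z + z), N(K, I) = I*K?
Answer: -2309/237764 ≈ -0.0097113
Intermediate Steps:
U(z) = 4*z² (U(z) = (2*z)*(2*z) = 4*z²)
h(g) = g³ (h(g) = (g*g)*g = g²*g = g³)
(-40084 + (-15115 + 13637))/(U(84) + h(162)) = (-40084 + (-15115 + 13637))/(4*84² + 162³) = (-40084 - 1478)/(4*7056 + 4251528) = -41562/(28224 + 4251528) = -41562/4279752 = -41562*1/4279752 = -2309/237764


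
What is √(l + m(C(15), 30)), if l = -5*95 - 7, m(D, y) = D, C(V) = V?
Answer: I*√467 ≈ 21.61*I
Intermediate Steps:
l = -482 (l = -475 - 7 = -482)
√(l + m(C(15), 30)) = √(-482 + 15) = √(-467) = I*√467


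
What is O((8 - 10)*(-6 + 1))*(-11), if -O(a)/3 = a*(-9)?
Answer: -2970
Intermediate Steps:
O(a) = 27*a (O(a) = -3*a*(-9) = -(-27)*a = 27*a)
O((8 - 10)*(-6 + 1))*(-11) = (27*((8 - 10)*(-6 + 1)))*(-11) = (27*(-2*(-5)))*(-11) = (27*10)*(-11) = 270*(-11) = -2970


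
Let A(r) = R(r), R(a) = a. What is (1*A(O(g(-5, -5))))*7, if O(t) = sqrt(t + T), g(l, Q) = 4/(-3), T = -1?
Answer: 7*I*sqrt(21)/3 ≈ 10.693*I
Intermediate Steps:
g(l, Q) = -4/3 (g(l, Q) = 4*(-1/3) = -4/3)
O(t) = sqrt(-1 + t) (O(t) = sqrt(t - 1) = sqrt(-1 + t))
A(r) = r
(1*A(O(g(-5, -5))))*7 = (1*sqrt(-1 - 4/3))*7 = (1*sqrt(-7/3))*7 = (1*(I*sqrt(21)/3))*7 = (I*sqrt(21)/3)*7 = 7*I*sqrt(21)/3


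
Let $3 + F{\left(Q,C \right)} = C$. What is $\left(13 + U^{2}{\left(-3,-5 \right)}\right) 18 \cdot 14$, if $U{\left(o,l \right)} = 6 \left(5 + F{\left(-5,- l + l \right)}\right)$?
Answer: $39564$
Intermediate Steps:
$F{\left(Q,C \right)} = -3 + C$
$U{\left(o,l \right)} = 12$ ($U{\left(o,l \right)} = 6 \left(5 + \left(-3 + \left(- l + l\right)\right)\right) = 6 \left(5 + \left(-3 + 0\right)\right) = 6 \left(5 - 3\right) = 6 \cdot 2 = 12$)
$\left(13 + U^{2}{\left(-3,-5 \right)}\right) 18 \cdot 14 = \left(13 + 12^{2}\right) 18 \cdot 14 = \left(13 + 144\right) 18 \cdot 14 = 157 \cdot 18 \cdot 14 = 2826 \cdot 14 = 39564$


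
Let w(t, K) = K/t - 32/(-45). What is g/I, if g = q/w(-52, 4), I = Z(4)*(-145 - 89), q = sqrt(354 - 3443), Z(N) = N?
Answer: -5*I*sqrt(3089)/2968 ≈ -0.09363*I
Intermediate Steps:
w(t, K) = 32/45 + K/t (w(t, K) = K/t - 32*(-1/45) = K/t + 32/45 = 32/45 + K/t)
q = I*sqrt(3089) (q = sqrt(-3089) = I*sqrt(3089) ≈ 55.579*I)
I = -936 (I = 4*(-145 - 89) = 4*(-234) = -936)
g = 585*I*sqrt(3089)/371 (g = (I*sqrt(3089))/(32/45 + 4/(-52)) = (I*sqrt(3089))/(32/45 + 4*(-1/52)) = (I*sqrt(3089))/(32/45 - 1/13) = (I*sqrt(3089))/(371/585) = (I*sqrt(3089))*(585/371) = 585*I*sqrt(3089)/371 ≈ 87.638*I)
g/I = (585*I*sqrt(3089)/371)/(-936) = (585*I*sqrt(3089)/371)*(-1/936) = -5*I*sqrt(3089)/2968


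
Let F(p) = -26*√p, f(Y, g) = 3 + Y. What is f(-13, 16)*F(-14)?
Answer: 260*I*√14 ≈ 972.83*I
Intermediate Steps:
f(-13, 16)*F(-14) = (3 - 13)*(-26*I*√14) = -(-260)*I*√14 = 260*I*√14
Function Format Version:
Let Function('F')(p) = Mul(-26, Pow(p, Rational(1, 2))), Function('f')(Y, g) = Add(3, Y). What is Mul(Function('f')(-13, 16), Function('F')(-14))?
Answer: Mul(260, I, Pow(14, Rational(1, 2))) ≈ Mul(972.83, I)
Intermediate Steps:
Mul(Function('f')(-13, 16), Function('F')(-14)) = Mul(Add(3, -13), Mul(-26, Pow(-14, Rational(1, 2)))) = Mul(-10, Mul(-26, Mul(I, Pow(14, Rational(1, 2))))) = Mul(-10, Mul(-26, I, Pow(14, Rational(1, 2)))) = Mul(260, I, Pow(14, Rational(1, 2)))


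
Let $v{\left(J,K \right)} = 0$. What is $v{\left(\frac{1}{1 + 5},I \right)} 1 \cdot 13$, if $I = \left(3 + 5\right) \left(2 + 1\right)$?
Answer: $0$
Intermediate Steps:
$I = 24$ ($I = 8 \cdot 3 = 24$)
$v{\left(\frac{1}{1 + 5},I \right)} 1 \cdot 13 = 0 \cdot 1 \cdot 13 = 0 \cdot 13 = 0$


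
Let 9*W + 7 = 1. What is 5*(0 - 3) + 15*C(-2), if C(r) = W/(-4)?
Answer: -25/2 ≈ -12.500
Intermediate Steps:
W = -⅔ (W = -7/9 + (⅑)*1 = -7/9 + ⅑ = -⅔ ≈ -0.66667)
C(r) = ⅙ (C(r) = -⅔/(-4) = -⅔*(-¼) = ⅙)
5*(0 - 3) + 15*C(-2) = 5*(0 - 3) + 15*(⅙) = 5*(-3) + 5/2 = -15 + 5/2 = -25/2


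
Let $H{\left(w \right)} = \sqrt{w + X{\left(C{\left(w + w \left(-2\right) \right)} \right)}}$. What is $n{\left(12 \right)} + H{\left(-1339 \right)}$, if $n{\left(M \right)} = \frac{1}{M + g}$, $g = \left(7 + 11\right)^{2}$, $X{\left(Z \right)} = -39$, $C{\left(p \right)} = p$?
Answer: $\frac{1}{336} + i \sqrt{1378} \approx 0.0029762 + 37.121 i$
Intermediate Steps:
$g = 324$ ($g = 18^{2} = 324$)
$n{\left(M \right)} = \frac{1}{324 + M}$ ($n{\left(M \right)} = \frac{1}{M + 324} = \frac{1}{324 + M}$)
$H{\left(w \right)} = \sqrt{-39 + w}$ ($H{\left(w \right)} = \sqrt{w - 39} = \sqrt{-39 + w}$)
$n{\left(12 \right)} + H{\left(-1339 \right)} = \frac{1}{324 + 12} + \sqrt{-39 - 1339} = \frac{1}{336} + \sqrt{-1378} = \frac{1}{336} + i \sqrt{1378}$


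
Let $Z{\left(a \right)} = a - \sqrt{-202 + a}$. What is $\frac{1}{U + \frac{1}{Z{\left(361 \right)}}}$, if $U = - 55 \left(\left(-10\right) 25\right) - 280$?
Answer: $\frac{1753282501}{23616720151141} - \frac{\sqrt{159}}{23616720151141} \approx 7.4239 \cdot 10^{-5}$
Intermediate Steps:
$U = 13470$ ($U = \left(-55\right) \left(-250\right) - 280 = 13750 - 280 = 13470$)
$\frac{1}{U + \frac{1}{Z{\left(361 \right)}}} = \frac{1}{13470 + \frac{1}{361 - \sqrt{-202 + 361}}} = \frac{1}{13470 + \frac{1}{361 - \sqrt{159}}}$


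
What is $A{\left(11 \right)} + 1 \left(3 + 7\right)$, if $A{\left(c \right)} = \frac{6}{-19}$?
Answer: $\frac{184}{19} \approx 9.6842$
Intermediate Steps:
$A{\left(c \right)} = - \frac{6}{19}$ ($A{\left(c \right)} = 6 \left(- \frac{1}{19}\right) = - \frac{6}{19}$)
$A{\left(11 \right)} + 1 \left(3 + 7\right) = - \frac{6}{19} + 1 \left(3 + 7\right) = - \frac{6}{19} + 1 \cdot 10 = - \frac{6}{19} + 10 = \frac{184}{19}$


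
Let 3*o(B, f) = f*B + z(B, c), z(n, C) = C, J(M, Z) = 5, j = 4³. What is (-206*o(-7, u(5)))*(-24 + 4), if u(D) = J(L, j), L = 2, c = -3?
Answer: -156560/3 ≈ -52187.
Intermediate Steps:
j = 64
u(D) = 5
o(B, f) = -1 + B*f/3 (o(B, f) = (f*B - 3)/3 = (B*f - 3)/3 = (-3 + B*f)/3 = -1 + B*f/3)
(-206*o(-7, u(5)))*(-24 + 4) = (-206*(-1 + (⅓)*(-7)*5))*(-24 + 4) = -206*(-1 - 35/3)*(-20) = -206*(-38/3)*(-20) = (7828/3)*(-20) = -156560/3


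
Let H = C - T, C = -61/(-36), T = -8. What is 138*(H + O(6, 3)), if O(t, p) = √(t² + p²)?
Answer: 8027/6 + 414*√5 ≈ 2263.6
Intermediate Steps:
C = 61/36 (C = -61*(-1/36) = 61/36 ≈ 1.6944)
O(t, p) = √(p² + t²)
H = 349/36 (H = 61/36 - 1*(-8) = 61/36 + 8 = 349/36 ≈ 9.6944)
138*(H + O(6, 3)) = 138*(349/36 + √(3² + 6²)) = 138*(349/36 + √(9 + 36)) = 138*(349/36 + √45) = 138*(349/36 + 3*√5) = 8027/6 + 414*√5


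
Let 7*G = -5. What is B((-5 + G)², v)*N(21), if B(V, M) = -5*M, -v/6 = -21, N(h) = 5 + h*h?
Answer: -280980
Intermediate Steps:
G = -5/7 (G = (⅐)*(-5) = -5/7 ≈ -0.71429)
N(h) = 5 + h²
v = 126 (v = -6*(-21) = 126)
B((-5 + G)², v)*N(21) = (-5*126)*(5 + 21²) = -630*(5 + 441) = -630*446 = -280980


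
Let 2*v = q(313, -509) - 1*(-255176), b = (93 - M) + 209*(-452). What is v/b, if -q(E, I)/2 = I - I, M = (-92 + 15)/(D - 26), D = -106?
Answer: -1531056/1132507 ≈ -1.3519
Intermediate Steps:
M = 7/12 (M = (-92 + 15)/(-106 - 26) = -77/(-132) = -77*(-1/132) = 7/12 ≈ 0.58333)
q(E, I) = 0 (q(E, I) = -2*(I - I) = -2*0 = 0)
b = -1132507/12 (b = (93 - 1*7/12) + 209*(-452) = (93 - 7/12) - 94468 = 1109/12 - 94468 = -1132507/12 ≈ -94376.)
v = 127588 (v = (0 - 1*(-255176))/2 = (0 + 255176)/2 = (½)*255176 = 127588)
v/b = 127588/(-1132507/12) = 127588*(-12/1132507) = -1531056/1132507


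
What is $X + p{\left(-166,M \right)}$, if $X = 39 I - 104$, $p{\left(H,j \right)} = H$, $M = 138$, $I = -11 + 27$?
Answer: $354$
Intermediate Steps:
$I = 16$
$X = 520$ ($X = 39 \cdot 16 - 104 = 624 - 104 = 520$)
$X + p{\left(-166,M \right)} = 520 - 166 = 354$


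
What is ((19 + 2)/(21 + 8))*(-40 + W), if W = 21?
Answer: -399/29 ≈ -13.759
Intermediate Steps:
((19 + 2)/(21 + 8))*(-40 + W) = ((19 + 2)/(21 + 8))*(-40 + 21) = (21/29)*(-19) = -399/29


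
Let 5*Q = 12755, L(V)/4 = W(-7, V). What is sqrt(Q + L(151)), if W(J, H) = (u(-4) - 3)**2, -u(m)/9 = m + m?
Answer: sqrt(21595) ≈ 146.95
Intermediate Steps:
u(m) = -18*m (u(m) = -9*(m + m) = -18*m)
W(J, H) = 4761 (W(J, H) = (-18*(-4) - 3)**2 = (72 - 3)**2 = 69**2 = 4761)
L(V) = 19044 (L(V) = 4*4761 = 19044)
Q = 2551 (Q = (1/5)*12755 = 2551)
sqrt(Q + L(151)) = sqrt(2551 + 19044) = sqrt(21595)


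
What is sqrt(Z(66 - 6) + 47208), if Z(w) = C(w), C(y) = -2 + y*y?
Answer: sqrt(50806) ≈ 225.40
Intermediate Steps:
C(y) = -2 + y**2
Z(w) = -2 + w**2
sqrt(Z(66 - 6) + 47208) = sqrt((-2 + (66 - 6)**2) + 47208) = sqrt((-2 + 60**2) + 47208) = sqrt((-2 + 3600) + 47208) = sqrt(3598 + 47208) = sqrt(50806)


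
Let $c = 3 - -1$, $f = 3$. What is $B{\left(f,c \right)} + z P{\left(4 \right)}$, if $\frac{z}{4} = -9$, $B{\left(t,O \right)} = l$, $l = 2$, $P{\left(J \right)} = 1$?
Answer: $-34$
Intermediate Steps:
$c = 4$ ($c = 3 + 1 = 4$)
$B{\left(t,O \right)} = 2$
$z = -36$ ($z = 4 \left(-9\right) = -36$)
$B{\left(f,c \right)} + z P{\left(4 \right)} = 2 - 36 = -34$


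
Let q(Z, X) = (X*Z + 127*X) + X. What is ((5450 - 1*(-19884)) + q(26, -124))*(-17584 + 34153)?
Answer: 103357422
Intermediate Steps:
q(Z, X) = 128*X + X*Z (q(Z, X) = (127*X + X*Z) + X = 128*X + X*Z)
((5450 - 1*(-19884)) + q(26, -124))*(-17584 + 34153) = ((5450 - 1*(-19884)) - 124*(128 + 26))*(-17584 + 34153) = ((5450 + 19884) - 124*154)*16569 = (25334 - 19096)*16569 = 6238*16569 = 103357422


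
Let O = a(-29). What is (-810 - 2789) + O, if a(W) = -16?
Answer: -3615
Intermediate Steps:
O = -16
(-810 - 2789) + O = (-810 - 2789) - 16 = -3599 - 16 = -3615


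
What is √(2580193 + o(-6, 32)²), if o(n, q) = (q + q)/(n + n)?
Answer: √23221993/3 ≈ 1606.3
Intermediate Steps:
o(n, q) = q/n (o(n, q) = (2*q)/((2*n)) = (2*q)*(1/(2*n)) = q/n)
√(2580193 + o(-6, 32)²) = √(2580193 + (32/(-6))²) = √(2580193 + (32*(-⅙))²) = √(2580193 + (-16/3)²) = √(2580193 + 256/9) = √(23221993/9) = √23221993/3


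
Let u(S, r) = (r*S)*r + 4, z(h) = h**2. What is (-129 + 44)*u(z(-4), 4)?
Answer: -22100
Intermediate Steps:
u(S, r) = 4 + S*r**2 (u(S, r) = (S*r)*r + 4 = S*r**2 + 4 = 4 + S*r**2)
(-129 + 44)*u(z(-4), 4) = (-129 + 44)*(4 + (-4)**2*4**2) = -85*(4 + 16*16) = -85*(4 + 256) = -85*260 = -22100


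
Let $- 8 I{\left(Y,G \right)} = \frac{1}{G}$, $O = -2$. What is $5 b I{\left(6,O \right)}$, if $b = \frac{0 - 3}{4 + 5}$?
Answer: $- \frac{5}{48} \approx -0.10417$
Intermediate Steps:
$I{\left(Y,G \right)} = - \frac{1}{8 G}$
$b = - \frac{1}{3}$ ($b = - \frac{3}{9} = \left(-3\right) \frac{1}{9} = - \frac{1}{3} \approx -0.33333$)
$5 b I{\left(6,O \right)} = 5 \left(- \frac{1}{3}\right) \left(- \frac{1}{8 \left(-2\right)}\right) = - \frac{5 \left(\left(- \frac{1}{8}\right) \left(- \frac{1}{2}\right)\right)}{3} = \left(- \frac{5}{3}\right) \frac{1}{16} = - \frac{5}{48}$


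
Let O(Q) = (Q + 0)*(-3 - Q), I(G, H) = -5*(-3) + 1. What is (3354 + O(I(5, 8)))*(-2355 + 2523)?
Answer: 512400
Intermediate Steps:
I(G, H) = 16 (I(G, H) = 15 + 1 = 16)
O(Q) = Q*(-3 - Q)
(3354 + O(I(5, 8)))*(-2355 + 2523) = (3354 - 1*16*(3 + 16))*(-2355 + 2523) = (3354 - 1*16*19)*168 = (3354 - 304)*168 = 3050*168 = 512400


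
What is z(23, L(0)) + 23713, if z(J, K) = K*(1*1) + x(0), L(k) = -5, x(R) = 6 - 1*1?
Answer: 23713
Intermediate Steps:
x(R) = 5 (x(R) = 6 - 1 = 5)
z(J, K) = 5 + K (z(J, K) = K*(1*1) + 5 = K*1 + 5 = K + 5 = 5 + K)
z(23, L(0)) + 23713 = (5 - 5) + 23713 = 0 + 23713 = 23713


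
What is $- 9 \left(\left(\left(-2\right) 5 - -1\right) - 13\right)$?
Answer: $198$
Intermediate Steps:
$- 9 \left(\left(\left(-2\right) 5 - -1\right) - 13\right) = - 9 \left(\left(-10 + 1\right) - 13\right) = - 9 \left(-9 - 13\right) = \left(-9\right) \left(-22\right) = 198$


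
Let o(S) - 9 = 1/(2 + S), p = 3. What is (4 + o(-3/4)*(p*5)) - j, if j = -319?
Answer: 470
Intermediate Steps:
o(S) = 9 + 1/(2 + S)
(4 + o(-3/4)*(p*5)) - j = (4 + ((19 + 9*(-3/4))/(2 - 3/4))*(3*5)) - 1*(-319) = (4 + ((19 + 9*(-3*¼))/(2 - 3*¼))*15) + 319 = (4 + ((19 + 9*(-¾))/(2 - ¾))*15) + 319 = (4 + ((19 - 27/4)/(5/4))*15) + 319 = (4 + ((⅘)*(49/4))*15) + 319 = (4 + (49/5)*15) + 319 = (4 + 147) + 319 = 151 + 319 = 470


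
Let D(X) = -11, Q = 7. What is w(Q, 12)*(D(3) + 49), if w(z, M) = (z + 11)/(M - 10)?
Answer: 342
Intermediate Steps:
w(z, M) = (11 + z)/(-10 + M)
w(Q, 12)*(D(3) + 49) = ((11 + 7)/(-10 + 12))*(-11 + 49) = (18/2)*38 = ((½)*18)*38 = 9*38 = 342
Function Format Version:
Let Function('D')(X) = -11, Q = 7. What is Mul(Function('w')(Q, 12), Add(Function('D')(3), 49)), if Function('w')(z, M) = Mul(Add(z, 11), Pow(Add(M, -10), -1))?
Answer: 342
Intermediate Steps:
Function('w')(z, M) = Mul(Pow(Add(-10, M), -1), Add(11, z)) (Function('w')(z, M) = Mul(Add(11, z), Pow(Add(-10, M), -1)) = Mul(Pow(Add(-10, M), -1), Add(11, z)))
Mul(Function('w')(Q, 12), Add(Function('D')(3), 49)) = Mul(Mul(Pow(Add(-10, 12), -1), Add(11, 7)), Add(-11, 49)) = Mul(Mul(Pow(2, -1), 18), 38) = Mul(Mul(Rational(1, 2), 18), 38) = Mul(9, 38) = 342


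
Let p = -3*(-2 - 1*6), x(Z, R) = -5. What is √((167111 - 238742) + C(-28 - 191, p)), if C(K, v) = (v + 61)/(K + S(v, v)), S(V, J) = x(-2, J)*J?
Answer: I*√8231934966/339 ≈ 267.64*I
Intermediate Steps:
p = 24 (p = -3*(-2 - 6) = -3*(-8) = 24)
S(V, J) = -5*J
C(K, v) = (61 + v)/(K - 5*v) (C(K, v) = (v + 61)/(K - 5*v) = (61 + v)/(K - 5*v))
√((167111 - 238742) + C(-28 - 191, p)) = √((167111 - 238742) + (61 + 24)/((-28 - 191) - 5*24)) = √(-71631 + 85/(-219 - 120)) = √(-71631 + 85/(-339)) = √(-71631 - 1/339*85) = √(-71631 - 85/339) = √(-24282994/339) = I*√8231934966/339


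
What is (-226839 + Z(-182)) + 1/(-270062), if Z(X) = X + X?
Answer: -61358896587/270062 ≈ -2.2720e+5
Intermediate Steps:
Z(X) = 2*X
(-226839 + Z(-182)) + 1/(-270062) = (-226839 + 2*(-182)) + 1/(-270062) = (-226839 - 364) - 1/270062 = -227203 - 1/270062 = -61358896587/270062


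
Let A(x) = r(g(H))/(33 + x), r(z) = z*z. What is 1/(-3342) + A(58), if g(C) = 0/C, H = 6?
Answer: -1/3342 ≈ -0.00029922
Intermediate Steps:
g(C) = 0
r(z) = z**2
A(x) = 0 (A(x) = 0**2/(33 + x) = 0/(33 + x) = 0)
1/(-3342) + A(58) = 1/(-3342) + 0 = -1/3342 + 0 = -1/3342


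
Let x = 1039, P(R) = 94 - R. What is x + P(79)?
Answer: 1054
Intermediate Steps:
x + P(79) = 1039 + (94 - 1*79) = 1039 + (94 - 79) = 1039 + 15 = 1054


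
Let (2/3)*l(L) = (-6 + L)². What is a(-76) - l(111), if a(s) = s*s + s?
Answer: -21675/2 ≈ -10838.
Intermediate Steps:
a(s) = s + s² (a(s) = s² + s = s + s²)
l(L) = 3*(-6 + L)²/2
a(-76) - l(111) = -76*(1 - 76) - 3*(-6 + 111)²/2 = -76*(-75) - 3*105²/2 = 5700 - 3*11025/2 = 5700 - 1*33075/2 = 5700 - 33075/2 = -21675/2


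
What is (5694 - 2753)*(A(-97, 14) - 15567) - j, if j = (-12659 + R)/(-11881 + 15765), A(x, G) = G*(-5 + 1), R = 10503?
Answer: -44614772414/971 ≈ -4.5947e+7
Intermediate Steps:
A(x, G) = -4*G (A(x, G) = G*(-4) = -4*G)
j = -539/971 (j = (-12659 + 10503)/(-11881 + 15765) = -2156/3884 = -2156*1/3884 = -539/971 ≈ -0.55510)
(5694 - 2753)*(A(-97, 14) - 15567) - j = (5694 - 2753)*(-4*14 - 15567) - 1*(-539/971) = 2941*(-56 - 15567) + 539/971 = 2941*(-15623) + 539/971 = -45947243 + 539/971 = -44614772414/971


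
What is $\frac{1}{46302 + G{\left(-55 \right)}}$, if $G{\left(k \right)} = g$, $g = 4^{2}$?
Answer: $\frac{1}{46318} \approx 2.159 \cdot 10^{-5}$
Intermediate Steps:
$g = 16$
$G{\left(k \right)} = 16$
$\frac{1}{46302 + G{\left(-55 \right)}} = \frac{1}{46302 + 16} = \frac{1}{46318}$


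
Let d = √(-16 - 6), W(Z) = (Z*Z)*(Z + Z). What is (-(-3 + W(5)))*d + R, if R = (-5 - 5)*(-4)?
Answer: 40 - 247*I*√22 ≈ 40.0 - 1158.5*I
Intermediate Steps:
W(Z) = 2*Z³ (W(Z) = Z²*(2*Z) = 2*Z³)
d = I*√22 (d = √(-22) = I*√22 ≈ 4.6904*I)
R = 40 (R = -10*(-4) = 40)
(-(-3 + W(5)))*d + R = (-(-3 + 2*5³))*(I*√22) + 40 = (-(-3 + 2*125))*(I*√22) + 40 = (-(-3 + 250))*(I*√22) + 40 = (-1*247)*(I*√22) + 40 = -247*I*√22 + 40 = 40 - 247*I*√22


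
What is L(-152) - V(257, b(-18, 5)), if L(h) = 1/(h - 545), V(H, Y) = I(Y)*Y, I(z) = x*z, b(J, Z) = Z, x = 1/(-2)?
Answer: 17423/1394 ≈ 12.499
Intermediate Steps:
x = -1/2 ≈ -0.50000
I(z) = -z/2
V(H, Y) = -Y**2/2 (V(H, Y) = (-Y/2)*Y = -Y**2/2)
L(h) = 1/(-545 + h)
L(-152) - V(257, b(-18, 5)) = 1/(-545 - 152) - (-1)*5**2/2 = 1/(-697) - (-1)*25/2 = -1/697 - 1*(-25/2) = -1/697 + 25/2 = 17423/1394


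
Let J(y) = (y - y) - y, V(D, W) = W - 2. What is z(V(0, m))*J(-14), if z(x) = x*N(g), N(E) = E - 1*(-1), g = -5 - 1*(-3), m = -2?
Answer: 56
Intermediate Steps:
V(D, W) = -2 + W
g = -2 (g = -5 + 3 = -2)
N(E) = 1 + E (N(E) = E + 1 = 1 + E)
z(x) = -x (z(x) = x*(1 - 2) = x*(-1) = -x)
J(y) = -y (J(y) = 0 - y = -y)
z(V(0, m))*J(-14) = (-(-2 - 2))*(-1*(-14)) = -1*(-4)*14 = 4*14 = 56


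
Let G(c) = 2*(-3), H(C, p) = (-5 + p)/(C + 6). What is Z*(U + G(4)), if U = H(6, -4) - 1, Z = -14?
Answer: 217/2 ≈ 108.50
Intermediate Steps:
H(C, p) = (-5 + p)/(6 + C)
G(c) = -6
U = -7/4 (U = (-5 - 4)/(6 + 6) - 1 = -9/12 - 1 = (1/12)*(-9) - 1 = -¾ - 1 = -7/4 ≈ -1.7500)
Z*(U + G(4)) = -14*(-7/4 - 6) = -14*(-31/4) = 217/2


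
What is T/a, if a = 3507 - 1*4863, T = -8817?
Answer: 2939/452 ≈ 6.5022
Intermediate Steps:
a = -1356 (a = 3507 - 4863 = -1356)
T/a = -8817/(-1356) = -8817*(-1/1356) = 2939/452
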